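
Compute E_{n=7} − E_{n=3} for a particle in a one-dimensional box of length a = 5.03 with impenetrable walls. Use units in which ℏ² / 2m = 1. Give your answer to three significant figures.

ΔE = 15.6

E_n = n²π²ℏ²/(2ma²), so ΔE = (7² − 3²) π²ℏ²/(2ma²).
ΔE = 40 × π² / (2 × 0.5 × 5.03²) = 15.60.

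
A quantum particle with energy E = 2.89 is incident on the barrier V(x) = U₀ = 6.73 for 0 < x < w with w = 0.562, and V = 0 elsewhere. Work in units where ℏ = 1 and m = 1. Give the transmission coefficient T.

T = 0.160

E < U₀: inside the barrier ψ ∝ e^{±κx} with κ = √(2m(U₀ − E))/ℏ = 2.771.
κw = 1.557, sinh(κw) = 2.268.
Matching ψ, ψ′ at both faces gives T = [1 + U₀² sinh²(κw) / (4E(U₀ − E))]⁻¹ = 1/6.249 = 0.160.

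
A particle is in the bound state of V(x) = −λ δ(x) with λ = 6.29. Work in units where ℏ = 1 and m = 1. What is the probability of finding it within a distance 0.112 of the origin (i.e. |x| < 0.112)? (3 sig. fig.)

The normalised bound state is ψ = √κ e^{−κ|x|} with κ = mλ/ℏ² = 6.290.
P(|x| < d) = ∫_{−d}^{d} κ e^{−2κ|x|} dx = 1 − e^{−2κd} = 1 − e^{−1.409} = 0.7556.

P = 0.756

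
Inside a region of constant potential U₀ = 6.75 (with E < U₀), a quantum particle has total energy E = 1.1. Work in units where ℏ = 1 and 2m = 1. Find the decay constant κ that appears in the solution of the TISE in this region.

Since E < U₀ the TISE in this region is ψ'' = κ²ψ with κ = √(2m(U₀ − E))/ℏ.
κ = √(2 × 0.5 × 5.65) = 2.377.

κ = 2.38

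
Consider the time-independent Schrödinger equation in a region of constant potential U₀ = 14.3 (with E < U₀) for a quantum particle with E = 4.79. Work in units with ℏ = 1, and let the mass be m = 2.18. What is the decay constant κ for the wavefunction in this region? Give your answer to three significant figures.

κ = 6.44

Since E < U₀ the TISE in this region is ψ'' = κ²ψ with κ = √(2m(U₀ − E))/ℏ.
κ = √(2 × 2.18 × 9.51) = 6.439.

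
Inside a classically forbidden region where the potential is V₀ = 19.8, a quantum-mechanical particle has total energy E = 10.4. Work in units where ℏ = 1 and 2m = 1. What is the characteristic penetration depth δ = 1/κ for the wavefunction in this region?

δ = 0.326

Since E < V₀ the TISE in this region is ψ'' = κ²ψ with κ = √(2m(V₀ − E))/ℏ.
κ = √(2 × 0.5 × 9.4) = 3.066. The penetration depth is δ = 1/κ = 0.326.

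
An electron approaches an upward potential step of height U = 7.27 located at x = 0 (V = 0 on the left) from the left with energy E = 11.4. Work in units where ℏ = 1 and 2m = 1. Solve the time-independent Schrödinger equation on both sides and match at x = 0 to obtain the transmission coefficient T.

The wavenumbers are k₁ = √(2mE)/ℏ = 3.376 on the left and k₂ = √(2m(E − U))/ℏ = 2.032 on the right.
Matching ψ and ψ′ at x = 0 gives r = (k₁ − k₂)/(k₁ + k₂), so R = r² = 0.06176 and T = 1 − R = 0.9382.

T = 0.938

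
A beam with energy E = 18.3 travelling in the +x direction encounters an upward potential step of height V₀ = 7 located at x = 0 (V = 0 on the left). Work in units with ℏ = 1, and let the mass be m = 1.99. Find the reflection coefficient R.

R = 0.0144

The wavenumbers are k₁ = √(2mE)/ℏ = 8.534 on the left and k₂ = √(2m(E − V₀))/ℏ = 6.706 on the right.
Matching ψ and ψ′ at x = 0 gives r = (k₁ − k₂)/(k₁ + k₂), so R = r² = 0.01439 and T = 1 − R = 0.9856.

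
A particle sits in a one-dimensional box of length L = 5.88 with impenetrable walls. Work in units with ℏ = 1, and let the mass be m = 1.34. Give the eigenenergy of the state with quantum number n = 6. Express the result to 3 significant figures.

E = 3.83

Requiring ψ(0) = ψ(L) = 0 quantises k = nπ/L, hence E_n = ℏ²k²/2m = n²π²ℏ²/(2mL²).
E_6 = 6² × π² / (2 × 1.34 × 5.88²) = 3.835.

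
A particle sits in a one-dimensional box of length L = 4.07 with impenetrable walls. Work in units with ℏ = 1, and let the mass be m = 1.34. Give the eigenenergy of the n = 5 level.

E = 5.56

Requiring ψ(0) = ψ(L) = 0 quantises k = nπ/L, hence E_n = ℏ²k²/2m = n²π²ℏ²/(2mL²).
E_5 = 5² × π² / (2 × 1.34 × 4.07²) = 5.558.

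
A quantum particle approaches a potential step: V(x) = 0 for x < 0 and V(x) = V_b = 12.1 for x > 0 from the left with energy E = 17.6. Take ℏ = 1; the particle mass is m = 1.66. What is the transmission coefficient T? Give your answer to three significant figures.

On each side the TISE gives plane waves with k = √(2m(E − V))/ℏ: k₁ = √(2·1.66·17.6) = 7.644, k₂ = √(2·1.66·5.5) = 4.273.
Matching ψ and ψ′ at x = 0 gives r = (k₁ − k₂)/(k₁ + k₂), so R = r² = 0.08001 and T = 1 − R = 0.9200.

T = 0.920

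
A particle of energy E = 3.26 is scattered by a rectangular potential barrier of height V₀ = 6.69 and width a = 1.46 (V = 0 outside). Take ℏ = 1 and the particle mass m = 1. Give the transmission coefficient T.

Since E < V₀ the interior solution is evanescent with decay constant κ = √(2m(V₀ − E))/ℏ = 2.619.
κa = 3.824, sinh(κa) = 22.88.
The exact tunnelling result is T⁻¹ = 1 + V₀² sinh²(κa) / [4E(V₀ − E)] = 524.9, so T = 0.00191.

T = 0.00191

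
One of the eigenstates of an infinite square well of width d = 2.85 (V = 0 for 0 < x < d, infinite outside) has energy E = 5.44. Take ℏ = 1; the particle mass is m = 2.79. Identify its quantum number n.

n = 5

For an infinite well E_n = n²π²ℏ²/(2md²), so n = (d/πℏ)√(2mE).
n = (2.85/π) × √(2 × 2.79 × 5.44) = 4.998 → n = 5.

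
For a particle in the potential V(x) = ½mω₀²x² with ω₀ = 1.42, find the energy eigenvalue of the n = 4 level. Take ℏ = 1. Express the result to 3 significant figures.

Using E_n = (n + ½)ℏω₀: E_4 = 4.5 × 1.42 = 6.390.

E = 6.39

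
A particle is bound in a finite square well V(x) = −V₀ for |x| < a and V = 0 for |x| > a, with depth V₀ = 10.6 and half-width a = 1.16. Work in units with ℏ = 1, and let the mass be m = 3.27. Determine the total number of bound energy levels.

Define the well-strength parameter z₀ = (a/ℏ)√(2mV₀) = 1.16 × √(2·3.27·10.6) = 9.658.
A new bound state (alternating even/odd) appears each time z₀ passes a multiple of π/2, so N = ⌊2z₀/π⌋ + 1 = ⌊6.149⌋ + 1 = 7.

N = 7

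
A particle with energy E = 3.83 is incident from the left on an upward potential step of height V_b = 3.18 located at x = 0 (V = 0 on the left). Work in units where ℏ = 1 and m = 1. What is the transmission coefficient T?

On each side the TISE gives plane waves with k = √(2m(E − V))/ℏ: k₁ = √(2·1·3.83) = 2.768, k₂ = √(2·1·0.65) = 1.140.
Matching ψ and ψ′ at x = 0 gives r = (k₁ − k₂)/(k₁ + k₂), so R = r² = 0.1734 and T = 1 − R = 0.8266.

T = 0.827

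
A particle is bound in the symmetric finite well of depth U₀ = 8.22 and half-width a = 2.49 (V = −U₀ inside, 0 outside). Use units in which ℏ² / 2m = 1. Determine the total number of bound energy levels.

The dimensionless depth is z₀ = a√(2mU₀)/ℏ = 2.49 × √(8.220) = 7.139.
The even/odd transcendental equations gain one root per π/2 in z₀, giving N = 1 + ⌊2z₀/π⌋ = 1 + ⌊4.545⌋ = 5.

N = 5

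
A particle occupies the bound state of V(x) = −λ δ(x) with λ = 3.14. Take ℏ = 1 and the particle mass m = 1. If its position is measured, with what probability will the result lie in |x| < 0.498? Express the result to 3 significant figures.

The normalised bound state is ψ = √κ e^{−κ|x|} with κ = mλ/ℏ² = 3.140.
P(|x| < d) = ∫_{−d}^{d} κ e^{−2κ|x|} dx = 1 − e^{−2κd} = 1 − e^{−3.127} = 0.9562.

P = 0.956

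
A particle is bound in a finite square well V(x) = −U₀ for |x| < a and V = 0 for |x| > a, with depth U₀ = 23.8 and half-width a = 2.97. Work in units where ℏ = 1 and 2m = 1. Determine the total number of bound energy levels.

The dimensionless depth is z₀ = a√(2mU₀)/ℏ = 2.97 × √(23.80) = 14.49.
A new bound state (alternating even/odd) appears each time z₀ passes a multiple of π/2, so N = ⌊2z₀/π⌋ + 1 = ⌊9.224⌋ + 1 = 10.

N = 10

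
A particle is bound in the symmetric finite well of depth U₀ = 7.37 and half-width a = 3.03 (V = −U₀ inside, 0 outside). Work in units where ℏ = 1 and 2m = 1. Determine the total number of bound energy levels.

N = 6

The dimensionless depth is z₀ = a√(2mU₀)/ℏ = 3.03 × √(7.370) = 8.226.
The even/odd transcendental equations gain one root per π/2 in z₀, giving N = 1 + ⌊2z₀/π⌋ = 1 + ⌊5.237⌋ = 6.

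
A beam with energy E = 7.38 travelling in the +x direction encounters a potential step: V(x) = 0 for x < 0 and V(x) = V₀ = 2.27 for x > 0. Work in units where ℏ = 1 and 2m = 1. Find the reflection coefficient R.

The wavenumbers are k₁ = √(2mE)/ℏ = 2.717 on the left and k₂ = √(2m(E − V₀))/ℏ = 2.261 on the right.
Matching ψ and ψ′ at x = 0 gives r = (k₁ − k₂)/(k₁ + k₂), so R = r² = 0.008397 and T = 1 − R = 0.9916.

R = 0.00840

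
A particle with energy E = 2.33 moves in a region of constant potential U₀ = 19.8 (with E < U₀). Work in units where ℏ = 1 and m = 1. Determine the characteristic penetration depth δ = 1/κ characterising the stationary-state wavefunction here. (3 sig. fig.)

δ = 0.169

Since E < U₀ the TISE in this region is ψ'' = κ²ψ with κ = √(2m(U₀ − E))/ℏ.
κ = √(2 × 1 × 17.47) = 5.911. The penetration depth is δ = 1/κ = 0.169.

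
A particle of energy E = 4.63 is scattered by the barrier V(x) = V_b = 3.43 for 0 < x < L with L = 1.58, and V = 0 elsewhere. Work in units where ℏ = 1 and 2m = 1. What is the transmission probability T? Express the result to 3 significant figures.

T = 0.660

Above the barrier the interior wavenumber is k₂ = √(2m(E − V_b))/ℏ = 1.095, giving phase k₂L = 1.731.
T = [1 + V_b² sin²(k₂L) / (4E(E − V_b))]⁻¹ = 1/1.516 = 0.660.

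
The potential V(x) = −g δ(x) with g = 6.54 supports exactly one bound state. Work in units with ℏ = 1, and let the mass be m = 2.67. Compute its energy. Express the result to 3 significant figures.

For x ≠ 0 the bound state is ψ ∝ e^{−κ|x|}; integrating the TISE across the delta gives the cusp condition 2κ = 2mg/ℏ², so κ = 17.46.
Then E = −ℏ²κ²/(2m) = −mg²/(2ℏ²) = -57.10.

E = -57.1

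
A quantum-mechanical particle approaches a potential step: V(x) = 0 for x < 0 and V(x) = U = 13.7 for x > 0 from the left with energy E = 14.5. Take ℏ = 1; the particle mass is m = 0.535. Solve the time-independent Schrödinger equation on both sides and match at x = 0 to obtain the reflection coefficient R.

R = 0.384

The wavenumbers are k₁ = √(2mE)/ℏ = 3.939 on the left and k₂ = √(2m(E − U))/ℏ = 0.9252 on the right.
Matching ψ and ψ′ at x = 0 gives r = (k₁ − k₂)/(k₁ + k₂), so R = r² = 0.3839 and T = 1 − R = 0.6161.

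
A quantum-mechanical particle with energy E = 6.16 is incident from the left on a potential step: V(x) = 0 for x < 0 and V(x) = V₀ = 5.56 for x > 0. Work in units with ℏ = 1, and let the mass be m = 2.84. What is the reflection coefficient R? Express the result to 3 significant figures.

On each side the TISE gives plane waves with k = √(2m(E − V))/ℏ: k₁ = √(2·2.84·6.16) = 5.915, k₂ = √(2·2.84·0.6) = 1.846.
Continuity of ψ and ψ′ at the step yields the reflection amplitude r = (k₁ − k₂)/(k₁ + k₂) = 0.5243; thus R = |r|² = 0.2749, T = 0.7251.

R = 0.275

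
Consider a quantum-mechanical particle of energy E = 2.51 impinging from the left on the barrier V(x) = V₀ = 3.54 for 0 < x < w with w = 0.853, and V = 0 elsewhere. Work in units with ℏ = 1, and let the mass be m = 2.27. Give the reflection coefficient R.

R = 0.920

Since E < V₀ the interior solution is evanescent with decay constant κ = √(2m(V₀ − E))/ℏ = 2.162.
κw = 1.845, sinh(κw) = 3.084.
Matching ψ, ψ′ at both faces gives T = [1 + V₀² sinh²(κw) / (4E(V₀ − E))]⁻¹ = 1/12.52 = 0.0799.
R = 1 − T = 0.920.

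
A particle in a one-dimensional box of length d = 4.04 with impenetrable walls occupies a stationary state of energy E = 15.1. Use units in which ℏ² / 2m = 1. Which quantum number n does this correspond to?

n = 5

From E_n = n²π²ℏ²/(2md²) invert to n = √(2md²E)/(πℏ).
n = (4.04/π) × √(2 × 0.5 × 15.1) = 4.997 → n = 5.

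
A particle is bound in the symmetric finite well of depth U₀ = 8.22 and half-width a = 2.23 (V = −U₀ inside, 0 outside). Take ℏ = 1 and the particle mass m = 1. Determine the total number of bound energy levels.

N = 6

Define the well-strength parameter z₀ = (a/ℏ)√(2mU₀) = 2.23 × √(2·1·8.22) = 9.042.
The even/odd transcendental equations gain one root per π/2 in z₀, giving N = 1 + ⌊2z₀/π⌋ = 1 + ⌊5.756⌋ = 6.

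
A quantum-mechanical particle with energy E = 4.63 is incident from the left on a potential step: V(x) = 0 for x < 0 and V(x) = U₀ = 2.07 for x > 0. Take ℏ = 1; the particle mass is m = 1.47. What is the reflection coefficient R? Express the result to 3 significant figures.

R = 0.0216

The wavenumbers are k₁ = √(2mE)/ℏ = 3.689 on the left and k₂ = √(2m(E − U₀))/ℏ = 2.743 on the right.
Continuity of ψ and ψ′ at the step yields the reflection amplitude r = (k₁ − k₂)/(k₁ + k₂) = 0.1471; thus R = |r|² = 0.02163, T = 0.9784.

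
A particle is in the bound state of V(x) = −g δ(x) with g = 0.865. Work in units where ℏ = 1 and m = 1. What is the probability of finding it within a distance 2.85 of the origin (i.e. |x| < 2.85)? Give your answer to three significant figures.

P = 0.993

The normalised bound state is ψ = √κ e^{−κ|x|} with κ = mg/ℏ² = 0.8650.
P(|x| < d) = ∫_{−d}^{d} κ e^{−2κ|x|} dx = 1 − e^{−2κd} = 1 − e^{−4.931} = 0.9928.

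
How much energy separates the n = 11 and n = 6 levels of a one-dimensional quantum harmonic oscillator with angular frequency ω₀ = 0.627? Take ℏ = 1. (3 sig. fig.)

E_n = ℏω₀(n + ½), so ΔE = (11 − 6) ℏω₀ = 5 × 0.627 = 3.135.

ΔE = 3.14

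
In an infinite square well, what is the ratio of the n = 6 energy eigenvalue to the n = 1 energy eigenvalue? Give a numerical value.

E_n = n²π²ℏ²/(2mL²) so the ratio is n₂²/n₁² = 36/1 = 36.

36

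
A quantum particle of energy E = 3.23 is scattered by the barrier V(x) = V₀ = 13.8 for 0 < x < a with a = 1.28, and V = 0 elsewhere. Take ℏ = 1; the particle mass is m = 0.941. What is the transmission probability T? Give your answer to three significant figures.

E < V₀: inside the barrier ψ ∝ e^{±κx} with κ = √(2m(V₀ − E))/ℏ = 4.460.
κa = 5.709, sinh(κa) = 150.8.
The exact tunnelling result is T⁻¹ = 1 + V₀² sinh²(κa) / [4E(V₀ − E)] = 31700, so T = 0.0000315.

T = 0.0000315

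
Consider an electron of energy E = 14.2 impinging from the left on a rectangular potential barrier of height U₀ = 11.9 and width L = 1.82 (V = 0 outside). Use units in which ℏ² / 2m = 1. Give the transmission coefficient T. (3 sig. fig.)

T = 0.869

Above the barrier the interior wavenumber is k₂ = √(2m(E − U₀))/ℏ = 1.517, giving phase k₂L = 2.760.
Matching at both interfaces gives T⁻¹ = 1 + U₀² sin²(k₂L) / [4E(E − U₀)] = 1.150, hence T = 0.869.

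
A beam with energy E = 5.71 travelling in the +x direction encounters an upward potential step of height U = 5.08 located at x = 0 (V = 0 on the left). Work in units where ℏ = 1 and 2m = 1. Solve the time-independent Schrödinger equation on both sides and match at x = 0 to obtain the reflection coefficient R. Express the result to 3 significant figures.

R = 0.251

The wavenumbers are k₁ = √(2mE)/ℏ = 2.390 on the left and k₂ = √(2m(E − U))/ℏ = 0.7937 on the right.
Matching ψ and ψ′ at x = 0 gives r = (k₁ − k₂)/(k₁ + k₂), so R = r² = 0.2513 and T = 1 − R = 0.7487.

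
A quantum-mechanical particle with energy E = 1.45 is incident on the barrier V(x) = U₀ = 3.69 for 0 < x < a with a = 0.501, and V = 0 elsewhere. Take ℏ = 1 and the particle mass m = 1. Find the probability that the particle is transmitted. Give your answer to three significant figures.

T = 0.371

Since E < U₀ the interior solution is evanescent with decay constant κ = √(2m(U₀ − E))/ℏ = 2.117.
κa = 1.060, sinh(κa) = 1.271.
Matching ψ, ψ′ at both faces gives T = [1 + U₀² sinh²(κa) / (4E(U₀ − E))]⁻¹ = 1/2.692 = 0.371.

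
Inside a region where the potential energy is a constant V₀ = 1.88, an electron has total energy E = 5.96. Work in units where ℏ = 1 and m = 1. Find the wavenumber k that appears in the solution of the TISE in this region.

With E > V₀ the solution is oscillatory, ψ ∝ e^{±ikx} with k = √(2m(E − V₀))/ℏ.
k = √(2 × 1 × 4.08) = 2.857.

k = 2.86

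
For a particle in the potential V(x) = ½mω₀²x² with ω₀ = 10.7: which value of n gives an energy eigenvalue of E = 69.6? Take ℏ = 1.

Invert E_n = (n + ½)ℏω₀: n = E/ℏω₀ − ½ = 6.005, so n = 6.

n = 6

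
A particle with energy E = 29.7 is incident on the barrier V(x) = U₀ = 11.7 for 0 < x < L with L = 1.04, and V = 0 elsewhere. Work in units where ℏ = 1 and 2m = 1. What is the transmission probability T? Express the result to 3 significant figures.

T = 0.945

Above the barrier the interior wavenumber is k₂ = √(2m(E − U₀))/ℏ = 4.243, giving phase k₂L = 4.412.
T = [1 + U₀² sin²(k₂L) / (4E(E − U₀))]⁻¹ = 1/1.058 = 0.945.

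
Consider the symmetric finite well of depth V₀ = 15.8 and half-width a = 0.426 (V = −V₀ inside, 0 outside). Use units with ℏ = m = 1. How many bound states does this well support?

N = 2

The dimensionless depth is z₀ = a√(2mV₀)/ℏ = 0.426 × √(31.60) = 2.395.
The even/odd transcendental equations gain one root per π/2 in z₀, giving N = 1 + ⌊2z₀/π⌋ = 1 + ⌊1.525⌋ = 2.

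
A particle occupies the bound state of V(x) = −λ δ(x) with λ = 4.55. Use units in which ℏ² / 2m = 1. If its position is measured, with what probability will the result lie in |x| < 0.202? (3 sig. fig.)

P = 0.601

The normalised bound state is ψ = √κ e^{−κ|x|} with κ = mλ/ℏ² = 2.275.
P(|x| < d) = ∫_{−d}^{d} κ e^{−2κ|x|} dx = 1 − e^{−2κd} = 1 − e^{−0.9191} = 0.6011.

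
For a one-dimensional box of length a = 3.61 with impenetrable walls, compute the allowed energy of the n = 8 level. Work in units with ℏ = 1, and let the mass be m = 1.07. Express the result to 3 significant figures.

E = 22.6

Requiring ψ(0) = ψ(a) = 0 quantises k = nπ/a, hence E_n = ℏ²k²/2m = n²π²ℏ²/(2ma²).
E_8 = 8² × π² / (2 × 1.07 × 3.61²) = 22.65.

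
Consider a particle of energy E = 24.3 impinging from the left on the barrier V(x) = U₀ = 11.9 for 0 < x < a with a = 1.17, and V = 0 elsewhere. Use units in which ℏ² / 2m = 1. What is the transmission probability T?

E > U₀: inside the barrier k₂ = √(2m(E − U₀))/ℏ = 3.521, k₂a = 4.120.
Matching at both interfaces gives T⁻¹ = 1 + U₀² sin²(k₂a) / [4E(E − U₀)] = 1.081, hence T = 0.925.

T = 0.925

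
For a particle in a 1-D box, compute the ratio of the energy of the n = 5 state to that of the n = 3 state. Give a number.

E_n = n²π²ℏ²/(2mL²) so the ratio is n₂²/n₁² = 25/9 = 2.77778.

2.77778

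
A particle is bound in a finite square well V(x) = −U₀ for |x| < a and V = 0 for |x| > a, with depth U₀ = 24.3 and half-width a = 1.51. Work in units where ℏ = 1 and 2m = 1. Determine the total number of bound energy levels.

The dimensionless depth is z₀ = a√(2mU₀)/ℏ = 1.51 × √(24.30) = 7.444.
A new bound state (alternating even/odd) appears each time z₀ passes a multiple of π/2, so N = ⌊2z₀/π⌋ + 1 = ⌊4.739⌋ + 1 = 5.

N = 5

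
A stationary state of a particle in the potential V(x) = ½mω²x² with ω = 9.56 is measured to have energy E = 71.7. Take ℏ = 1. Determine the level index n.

Invert E_n = (n + ½)ℏω: n = E/ℏω − ½ = 7.000, so n = 7.

n = 7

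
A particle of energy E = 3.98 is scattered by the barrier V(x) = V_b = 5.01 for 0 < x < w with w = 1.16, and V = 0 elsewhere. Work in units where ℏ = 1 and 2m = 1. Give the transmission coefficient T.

Since E < V_b the interior solution is evanescent with decay constant κ = √(2m(V_b − E))/ℏ = 1.015.
κw = 1.177, sinh(κw) = 1.469.
The exact tunnelling result is T⁻¹ = 1 + V_b² sinh²(κw) / [4E(V_b − E)] = 4.302, so T = 0.232.

T = 0.232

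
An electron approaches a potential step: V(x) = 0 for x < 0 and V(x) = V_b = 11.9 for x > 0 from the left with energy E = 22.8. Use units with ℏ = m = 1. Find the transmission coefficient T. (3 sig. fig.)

T = 0.967

On each side the TISE gives plane waves with k = √(2m(E − V))/ℏ: k₁ = √(2·1·22.8) = 6.753, k₂ = √(2·1·10.9) = 4.669.
Matching ψ and ψ′ at x = 0 gives r = (k₁ − k₂)/(k₁ + k₂), so R = r² = 0.03328 and T = 1 − R = 0.9667.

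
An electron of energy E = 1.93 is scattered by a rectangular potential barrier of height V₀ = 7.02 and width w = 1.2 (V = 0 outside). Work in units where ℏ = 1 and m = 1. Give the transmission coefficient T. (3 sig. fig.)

T = 0.00151

E < V₀: inside the barrier ψ ∝ e^{±κx} with κ = √(2m(V₀ − E))/ℏ = 3.191.
κw = 3.829, sinh(κw) = 22.99.
Matching ψ, ψ′ at both faces gives T = [1 + V₀² sinh²(κw) / (4E(V₀ − E))]⁻¹ = 1/663.9 = 0.00151.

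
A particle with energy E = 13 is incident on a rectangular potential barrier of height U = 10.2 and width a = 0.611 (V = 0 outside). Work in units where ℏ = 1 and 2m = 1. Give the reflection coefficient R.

Above the barrier the interior wavenumber is k₂ = √(2m(E − U))/ℏ = 1.673, giving phase k₂a = 1.022.
T = [1 + U² sin²(k₂a) / (4E(E − U))]⁻¹ = 1/1.520 = 0.658.
R = 1 − T = 0.342.

R = 0.342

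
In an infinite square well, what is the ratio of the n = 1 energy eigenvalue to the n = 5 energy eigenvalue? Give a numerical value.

E_n = n²π²ℏ²/(2mL²) so the ratio is n₂²/n₁² = 1/25 = 0.04.

0.04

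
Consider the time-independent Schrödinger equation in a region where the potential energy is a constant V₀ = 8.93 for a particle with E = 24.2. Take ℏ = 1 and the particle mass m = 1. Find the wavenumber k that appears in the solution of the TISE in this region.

k = 5.53

With E > V₀ the solution is oscillatory, ψ ∝ e^{±ikx} with k = √(2m(E − V₀))/ℏ.
k = √(2 × 1 × 15.27) = 5.526.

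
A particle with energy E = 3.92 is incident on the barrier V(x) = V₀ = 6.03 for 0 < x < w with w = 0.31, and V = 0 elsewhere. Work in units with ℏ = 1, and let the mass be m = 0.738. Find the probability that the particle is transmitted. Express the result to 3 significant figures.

Since E < V₀ the interior solution is evanescent with decay constant κ = √(2m(V₀ − E))/ℏ = 1.765.
κw = 0.5471, sinh(κw) = 0.5748.
The exact tunnelling result is T⁻¹ = 1 + V₀² sinh²(κw) / [4E(V₀ − E)] = 1.363, so T = 0.734.

T = 0.734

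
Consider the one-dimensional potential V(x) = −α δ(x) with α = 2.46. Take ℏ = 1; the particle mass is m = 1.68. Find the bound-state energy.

For x ≠ 0 the bound state is ψ ∝ e^{−κ|x|}; integrating the TISE across the delta gives the cusp condition 2κ = 2mα/ℏ², so κ = 4.133.
Then E = −ℏ²κ²/(2m) = −mα²/(2ℏ²) = -5.083.

E = -5.08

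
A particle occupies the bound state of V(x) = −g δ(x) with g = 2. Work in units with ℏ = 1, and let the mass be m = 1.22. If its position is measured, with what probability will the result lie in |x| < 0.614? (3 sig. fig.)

The normalised bound state is ψ = √κ e^{−κ|x|} with κ = mg/ℏ² = 2.440.
P(|x| < d) = ∫_{−d}^{d} κ e^{−2κ|x|} dx = 1 − e^{−2κd} = 1 − e^{−2.996} = 0.9500.

P = 0.950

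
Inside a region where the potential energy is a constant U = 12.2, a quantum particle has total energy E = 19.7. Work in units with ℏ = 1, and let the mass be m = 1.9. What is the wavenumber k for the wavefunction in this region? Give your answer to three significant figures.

k = 5.34

With E > U the solution is oscillatory, ψ ∝ e^{±ikx} with k = √(2m(E − U))/ℏ.
k = √(2 × 1.9 × 7.5) = 5.339.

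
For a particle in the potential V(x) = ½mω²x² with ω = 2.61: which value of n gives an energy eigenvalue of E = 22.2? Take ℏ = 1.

E_n = ℏω(n + ½) ⇒ n = E/(ℏω) − ½ = 22.2/2.61 − 0.5 = 8.006 → n = 8.

n = 8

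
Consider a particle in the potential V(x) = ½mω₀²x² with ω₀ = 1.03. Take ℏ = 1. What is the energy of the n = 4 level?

E = 4.64

The oscillator eigenvalues are E_n = ℏω₀(n + ½), so E_4 = 1.03 × 4.5 = 4.635.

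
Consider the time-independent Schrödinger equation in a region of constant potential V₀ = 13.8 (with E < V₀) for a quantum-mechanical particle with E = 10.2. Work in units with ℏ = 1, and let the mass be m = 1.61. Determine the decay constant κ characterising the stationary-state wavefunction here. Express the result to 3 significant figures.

κ = 3.40

Since E < V₀ the TISE in this region is ψ'' = κ²ψ with κ = √(2m(V₀ − E))/ℏ.
κ = √(2 × 1.61 × 3.6) = 3.405.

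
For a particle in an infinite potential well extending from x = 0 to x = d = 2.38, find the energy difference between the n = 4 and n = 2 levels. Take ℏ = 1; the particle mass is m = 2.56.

ΔE = 4.08

E_n = n²π²ℏ²/(2md²), so ΔE = (4² − 2²) π²ℏ²/(2md²).
ΔE = 12 × π² / (2 × 2.56 × 2.38²) = 4.084.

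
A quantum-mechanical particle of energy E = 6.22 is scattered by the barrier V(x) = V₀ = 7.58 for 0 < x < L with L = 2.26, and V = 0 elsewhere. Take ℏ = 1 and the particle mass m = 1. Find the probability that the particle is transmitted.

T = 0.00136

E < V₀: inside the barrier ψ ∝ e^{±κx} with κ = √(2m(V₀ − E))/ℏ = 1.649.
κL = 3.727, sinh(κL) = 20.77.
The exact tunnelling result is T⁻¹ = 1 + V₀² sinh²(κL) / [4E(V₀ − E)] = 733.6, so T = 0.00136.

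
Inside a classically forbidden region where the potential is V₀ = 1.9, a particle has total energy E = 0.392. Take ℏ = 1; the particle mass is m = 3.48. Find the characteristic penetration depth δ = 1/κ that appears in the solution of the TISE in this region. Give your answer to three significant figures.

δ = 0.309

Since E < V₀ the TISE in this region is ψ'' = κ²ψ with κ = √(2m(V₀ − E))/ℏ.
κ = √(2 × 3.48 × 1.508) = 3.240. The penetration depth is δ = 1/κ = 0.309.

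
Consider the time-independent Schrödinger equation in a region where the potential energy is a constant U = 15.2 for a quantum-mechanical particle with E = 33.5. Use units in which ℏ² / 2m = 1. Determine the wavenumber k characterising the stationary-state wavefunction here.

With E > U the solution is oscillatory, ψ ∝ e^{±ikx} with k = √(2m(E − U))/ℏ.
k = √(2 × 0.5 × 18.3) = 4.278.

k = 4.28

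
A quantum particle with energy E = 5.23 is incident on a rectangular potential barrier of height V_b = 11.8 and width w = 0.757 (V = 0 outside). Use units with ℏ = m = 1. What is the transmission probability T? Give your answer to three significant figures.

Since E < V_b the interior solution is evanescent with decay constant κ = √(2m(V_b − E))/ℏ = 3.625.
κw = 2.744, sinh(κw) = 7.743.
The exact tunnelling result is T⁻¹ = 1 + V_b² sinh²(κw) / [4E(V_b − E)] = 61.73, so T = 0.0162.

T = 0.0162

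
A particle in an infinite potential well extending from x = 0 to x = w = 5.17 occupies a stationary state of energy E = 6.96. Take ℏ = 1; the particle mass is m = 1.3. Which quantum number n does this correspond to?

n = 7

For an infinite well E_n = n²π²ℏ²/(2mw²), so n = (w/πℏ)√(2mE).
n = (5.17/π) × √(2 × 1.3 × 6.96) = 7.001 → n = 7.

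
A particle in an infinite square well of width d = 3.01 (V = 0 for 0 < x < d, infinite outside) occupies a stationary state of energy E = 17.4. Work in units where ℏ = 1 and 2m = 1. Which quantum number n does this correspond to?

From E_n = n²π²ℏ²/(2md²) invert to n = √(2md²E)/(πℏ).
n = (3.01/π) × √(2 × 0.5 × 17.4) = 3.997 → n = 4.

n = 4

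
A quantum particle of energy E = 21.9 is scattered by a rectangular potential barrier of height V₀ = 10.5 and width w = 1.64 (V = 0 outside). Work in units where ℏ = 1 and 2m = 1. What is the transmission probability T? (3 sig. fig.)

Above the barrier the interior wavenumber is k₂ = √(2m(E − V₀))/ℏ = 3.376, giving phase k₂w = 5.537.
T = [1 + V₀² sin²(k₂w) / (4E(E − V₀))]⁻¹ = 1/1.051 = 0.952.

T = 0.952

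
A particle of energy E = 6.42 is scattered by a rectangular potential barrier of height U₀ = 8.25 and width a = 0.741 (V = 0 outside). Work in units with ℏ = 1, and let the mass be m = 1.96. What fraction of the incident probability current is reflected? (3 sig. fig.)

R = 0.949

E < U₀: inside the barrier ψ ∝ e^{±κx} with κ = √(2m(U₀ − E))/ℏ = 2.678.
κa = 1.985, sinh(κa) = 3.570.
The exact tunnelling result is T⁻¹ = 1 + U₀² sinh²(κa) / [4E(U₀ − E)] = 19.45, so T = 0.0514.
R = 1 − T = 0.949.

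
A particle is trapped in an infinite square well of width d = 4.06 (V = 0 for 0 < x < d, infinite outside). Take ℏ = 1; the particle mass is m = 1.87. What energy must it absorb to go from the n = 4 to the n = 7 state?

ΔE = 5.28

E_n = n²π²ℏ²/(2md²), so ΔE = (7² − 4²) π²ℏ²/(2md²).
ΔE = 33 × π² / (2 × 1.87 × 4.06²) = 5.283.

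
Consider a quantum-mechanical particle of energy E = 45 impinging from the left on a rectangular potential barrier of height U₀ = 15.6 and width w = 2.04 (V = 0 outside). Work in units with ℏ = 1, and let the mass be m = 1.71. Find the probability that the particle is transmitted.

Above the barrier the interior wavenumber is k₂ = √(2m(E − U₀))/ℏ = 10.03, giving phase k₂w = 20.46.
Matching at both interfaces gives T⁻¹ = 1 + U₀² sin²(k₂w) / [4E(E − U₀)] = 1.046, hence T = 0.956.

T = 0.956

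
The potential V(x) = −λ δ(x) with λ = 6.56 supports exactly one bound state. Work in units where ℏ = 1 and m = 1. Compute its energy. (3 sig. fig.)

For x ≠ 0 the bound state is ψ ∝ e^{−κ|x|}; integrating the TISE across the delta gives the cusp condition 2κ = 2mλ/ℏ², so κ = 6.560.
Then E = −ℏ²κ²/(2m) = −mλ²/(2ℏ²) = -21.52.

E = -21.5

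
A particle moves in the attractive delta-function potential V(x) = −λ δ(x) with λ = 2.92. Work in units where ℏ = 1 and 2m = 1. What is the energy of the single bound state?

E = -2.13

For x ≠ 0 the bound state is ψ ∝ e^{−κ|x|}; integrating the TISE across the delta gives the cusp condition 2κ = 2mλ/ℏ², so κ = 1.460.
Then E = −ℏ²κ²/(2m) = −mλ²/(2ℏ²) = -2.132.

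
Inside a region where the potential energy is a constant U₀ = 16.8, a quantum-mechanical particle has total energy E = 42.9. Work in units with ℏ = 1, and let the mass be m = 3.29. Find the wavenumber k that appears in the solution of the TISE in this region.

With E > U₀ the solution is oscillatory, ψ ∝ e^{±ikx} with k = √(2m(E − U₀))/ℏ.
k = √(2 × 3.29 × 26.1) = 13.10.

k = 13.1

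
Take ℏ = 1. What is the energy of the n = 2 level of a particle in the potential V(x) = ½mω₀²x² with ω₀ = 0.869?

E = 2.17

The oscillator eigenvalues are E_n = ℏω₀(n + ½), so E_2 = 0.869 × 2.5 = 2.173.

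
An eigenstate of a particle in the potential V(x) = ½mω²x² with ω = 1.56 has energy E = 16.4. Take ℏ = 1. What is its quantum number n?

Invert E_n = (n + ½)ℏω: n = E/ℏω − ½ = 10.013, so n = 10.

n = 10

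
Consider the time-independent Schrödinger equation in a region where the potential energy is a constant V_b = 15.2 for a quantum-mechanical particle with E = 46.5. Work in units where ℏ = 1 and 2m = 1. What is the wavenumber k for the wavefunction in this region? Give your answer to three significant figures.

With E > V_b the solution is oscillatory, ψ ∝ e^{±ikx} with k = √(2m(E − V_b))/ℏ.
k = √(2 × 0.5 × 31.3) = 5.595.

k = 5.59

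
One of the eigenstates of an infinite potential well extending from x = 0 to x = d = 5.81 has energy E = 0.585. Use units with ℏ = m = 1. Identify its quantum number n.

n = 2

From E_n = n²π²ℏ²/(2md²) invert to n = √(2md²E)/(πℏ).
n = (5.81/π) × √(2 × 1 × 0.585) = 2.000 → n = 2.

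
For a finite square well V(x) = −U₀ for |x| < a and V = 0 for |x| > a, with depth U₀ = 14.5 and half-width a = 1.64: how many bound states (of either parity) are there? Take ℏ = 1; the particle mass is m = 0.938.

N = 6

Define the well-strength parameter z₀ = (a/ℏ)√(2mU₀) = 1.64 × √(2·0.938·14.5) = 8.554.
The even/odd transcendental equations gain one root per π/2 in z₀, giving N = 1 + ⌊2z₀/π⌋ = 1 + ⌊5.445⌋ = 6.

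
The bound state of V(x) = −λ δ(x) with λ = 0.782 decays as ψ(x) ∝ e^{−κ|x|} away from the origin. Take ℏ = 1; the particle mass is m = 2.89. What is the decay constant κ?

Integrating the TISE across x = 0 gives the cusp condition ψ'(0⁺) − ψ'(0⁻) = −(2mλ/ℏ²)ψ(0).
With ψ ∝ e^{−κ|x|} this yields −2κ = −2mλ/ℏ², so κ = mλ/ℏ² = 2.260.

κ = 2.26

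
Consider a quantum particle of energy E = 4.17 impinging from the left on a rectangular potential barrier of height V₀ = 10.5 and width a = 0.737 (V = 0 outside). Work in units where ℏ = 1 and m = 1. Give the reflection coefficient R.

Since E < V₀ the interior solution is evanescent with decay constant κ = √(2m(V₀ − E))/ℏ = 3.558.
κa = 2.622, sinh(κa) = 6.847.
Matching ψ, ψ′ at both faces gives T = [1 + V₀² sinh²(κa) / (4E(V₀ − E))]⁻¹ = 1/49.96 = 0.0200.
R = 1 − T = 0.980.

R = 0.980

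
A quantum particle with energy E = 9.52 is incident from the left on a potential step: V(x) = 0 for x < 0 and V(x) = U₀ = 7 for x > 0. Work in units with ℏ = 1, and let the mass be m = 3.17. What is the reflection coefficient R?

R = 0.103

On each side the TISE gives plane waves with k = √(2m(E − V))/ℏ: k₁ = √(2·3.17·9.52) = 7.769, k₂ = √(2·3.17·2.52) = 3.997.
Continuity of ψ and ψ′ at the step yields the reflection amplitude r = (k₁ − k₂)/(k₁ + k₂) = 0.3206; thus R = |r|² = 0.1028, T = 0.8972.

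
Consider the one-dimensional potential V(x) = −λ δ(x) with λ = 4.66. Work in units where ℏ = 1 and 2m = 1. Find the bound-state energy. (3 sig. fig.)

E = -5.43

The bound state is ψ(x) = √κ e^{−κ|x|}. The derivative jump ψ'(0⁺) − ψ'(0⁻) = −(2mλ/ℏ²)ψ(0) fixes κ = mλ/ℏ² = 2.330.
Then E = −ℏ²κ²/(2m) = −mλ²/(2ℏ²) = -5.429.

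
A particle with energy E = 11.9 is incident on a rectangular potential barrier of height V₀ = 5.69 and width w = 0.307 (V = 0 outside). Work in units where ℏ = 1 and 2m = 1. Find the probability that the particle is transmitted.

E > V₀: inside the barrier k₂ = √(2m(E − V₀))/ℏ = 2.492, k₂w = 0.7650.
T = [1 + V₀² sin²(k₂w) / (4E(E − V₀))]⁻¹ = 1/1.053 = 0.950.

T = 0.950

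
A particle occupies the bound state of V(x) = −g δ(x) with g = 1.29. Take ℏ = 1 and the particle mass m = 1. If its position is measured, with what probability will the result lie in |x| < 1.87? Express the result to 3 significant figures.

The normalised bound state is ψ = √κ e^{−κ|x|} with κ = mg/ℏ² = 1.290.
P(|x| < d) = ∫_{−d}^{d} κ e^{−2κ|x|} dx = 1 − e^{−2κd} = 1 − e^{−4.825} = 0.9920.

P = 0.992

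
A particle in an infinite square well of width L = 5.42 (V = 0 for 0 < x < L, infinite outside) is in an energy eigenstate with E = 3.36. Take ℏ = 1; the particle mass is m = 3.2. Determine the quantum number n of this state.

From E_n = n²π²ℏ²/(2mL²) invert to n = √(2mL²E)/(πℏ).
n = (5.42/π) × √(2 × 3.2 × 3.36) = 8.000 → n = 8.

n = 8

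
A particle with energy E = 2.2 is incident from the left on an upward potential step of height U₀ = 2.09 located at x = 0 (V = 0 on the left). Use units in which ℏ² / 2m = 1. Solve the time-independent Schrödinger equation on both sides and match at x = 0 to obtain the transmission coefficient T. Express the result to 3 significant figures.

T = 0.597

On each side the TISE gives plane waves with k = √(2m(E − V))/ℏ: k₁ = √(2·½·2.2) = 1.483, k₂ = √(2·½·0.11) = 0.3317.
Continuity of ψ and ψ′ at the step yields the reflection amplitude r = (k₁ − k₂)/(k₁ + k₂) = 0.6345; thus R = |r|² = 0.4026, T = 0.5974.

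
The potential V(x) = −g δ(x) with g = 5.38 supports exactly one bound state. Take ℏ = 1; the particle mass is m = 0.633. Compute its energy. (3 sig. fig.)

For x ≠ 0 the bound state is ψ ∝ e^{−κ|x|}; integrating the TISE across the delta gives the cusp condition 2κ = 2mg/ℏ², so κ = 3.406.
Then E = −ℏ²κ²/(2m) = −mg²/(2ℏ²) = -9.161.

E = -9.16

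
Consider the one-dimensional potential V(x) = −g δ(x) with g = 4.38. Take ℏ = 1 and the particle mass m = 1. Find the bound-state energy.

For x ≠ 0 the bound state is ψ ∝ e^{−κ|x|}; integrating the TISE across the delta gives the cusp condition 2κ = 2mg/ℏ², so κ = 4.380.
Then E = −ℏ²κ²/(2m) = −mg²/(2ℏ²) = -9.592.

E = -9.59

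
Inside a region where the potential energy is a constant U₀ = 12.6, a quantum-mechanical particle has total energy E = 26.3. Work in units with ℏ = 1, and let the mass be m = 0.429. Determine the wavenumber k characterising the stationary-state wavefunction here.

With E > U₀ the solution is oscillatory, ψ ∝ e^{±ikx} with k = √(2m(E − U₀))/ℏ.
k = √(2 × 0.429 × 13.7) = 3.428.

k = 3.43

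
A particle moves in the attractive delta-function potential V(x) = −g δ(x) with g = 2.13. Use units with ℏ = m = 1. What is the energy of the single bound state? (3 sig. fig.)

E = -2.27

For x ≠ 0 the bound state is ψ ∝ e^{−κ|x|}; integrating the TISE across the delta gives the cusp condition 2κ = 2mg/ℏ², so κ = 2.130.
Then E = −ℏ²κ²/(2m) = −mg²/(2ℏ²) = -2.268.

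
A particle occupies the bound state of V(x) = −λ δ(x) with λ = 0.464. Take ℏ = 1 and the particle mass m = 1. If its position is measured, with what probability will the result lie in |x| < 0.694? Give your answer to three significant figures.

The normalised bound state is ψ = √κ e^{−κ|x|} with κ = mλ/ℏ² = 0.4640.
P(|x| < d) = ∫_{−d}^{d} κ e^{−2κ|x|} dx = 1 − e^{−2κd} = 1 − e^{−0.6440} = 0.4748.

P = 0.475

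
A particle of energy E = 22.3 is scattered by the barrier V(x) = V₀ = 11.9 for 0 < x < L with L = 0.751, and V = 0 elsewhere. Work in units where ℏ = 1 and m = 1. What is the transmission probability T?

E > V₀: inside the barrier k₂ = √(2m(E − V₀))/ℏ = 4.561, k₂L = 3.425.
Matching at both interfaces gives T⁻¹ = 1 + V₀² sin²(k₂L) / [4E(E − V₀)] = 1.012, hence T = 0.988.

T = 0.988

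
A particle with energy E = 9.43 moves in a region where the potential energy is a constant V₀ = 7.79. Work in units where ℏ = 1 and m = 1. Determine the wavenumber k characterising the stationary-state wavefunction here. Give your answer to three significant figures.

With E > V₀ the solution is oscillatory, ψ ∝ e^{±ikx} with k = √(2m(E − V₀))/ℏ.
k = √(2 × 1 × 1.64) = 1.811.

k = 1.81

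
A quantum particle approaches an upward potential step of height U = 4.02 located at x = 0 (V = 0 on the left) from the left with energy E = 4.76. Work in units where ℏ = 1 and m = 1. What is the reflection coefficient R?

R = 0.189

On each side the TISE gives plane waves with k = √(2m(E − V))/ℏ: k₁ = √(2·1·4.76) = 3.085, k₂ = √(2·1·0.74) = 1.217.
Continuity of ψ and ψ′ at the step yields the reflection amplitude r = (k₁ − k₂)/(k₁ + k₂) = 0.4344; thus R = |r|² = 0.1887, T = 0.8113.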